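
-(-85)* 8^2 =5440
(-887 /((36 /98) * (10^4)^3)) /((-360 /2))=43463 /3240000000000000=0.00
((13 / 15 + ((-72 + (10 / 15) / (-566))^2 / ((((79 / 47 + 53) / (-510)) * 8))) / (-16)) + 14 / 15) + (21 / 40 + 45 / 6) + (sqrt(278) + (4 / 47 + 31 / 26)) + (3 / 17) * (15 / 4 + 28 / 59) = sqrt(278) + 9435516631992938491 / 24218618513681280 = 406.27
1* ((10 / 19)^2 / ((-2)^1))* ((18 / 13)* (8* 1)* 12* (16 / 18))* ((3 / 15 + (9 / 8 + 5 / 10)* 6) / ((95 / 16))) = -2445312 / 89167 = -27.42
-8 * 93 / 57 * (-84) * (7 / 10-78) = -8051568 / 95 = -84753.35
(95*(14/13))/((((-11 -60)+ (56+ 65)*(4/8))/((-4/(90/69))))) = 3496/117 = 29.88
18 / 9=2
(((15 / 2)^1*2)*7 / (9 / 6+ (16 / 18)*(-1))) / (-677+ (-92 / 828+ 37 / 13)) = -221130 / 867779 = -0.25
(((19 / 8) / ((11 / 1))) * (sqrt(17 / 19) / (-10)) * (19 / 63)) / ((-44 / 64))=19 * sqrt(323) / 38115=0.01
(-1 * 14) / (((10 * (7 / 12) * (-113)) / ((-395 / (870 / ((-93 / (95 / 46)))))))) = 0.43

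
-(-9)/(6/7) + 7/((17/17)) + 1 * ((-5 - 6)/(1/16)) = -317/2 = -158.50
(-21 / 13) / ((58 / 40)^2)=-8400 / 10933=-0.77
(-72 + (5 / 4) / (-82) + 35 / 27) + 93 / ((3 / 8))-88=790673 / 8856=89.28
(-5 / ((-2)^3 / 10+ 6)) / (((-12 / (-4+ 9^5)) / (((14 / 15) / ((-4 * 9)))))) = -2066575 / 16848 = -122.66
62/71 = 0.87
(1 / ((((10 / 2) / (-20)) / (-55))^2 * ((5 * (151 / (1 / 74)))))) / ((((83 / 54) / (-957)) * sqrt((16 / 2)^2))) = -31265190 / 463721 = -67.42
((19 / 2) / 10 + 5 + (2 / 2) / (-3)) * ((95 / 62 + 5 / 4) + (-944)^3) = -35153418746327 / 7440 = -4724921874.51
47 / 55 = 0.85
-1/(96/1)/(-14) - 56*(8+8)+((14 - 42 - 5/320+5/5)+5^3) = -268133/336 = -798.01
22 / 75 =0.29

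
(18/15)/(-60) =-1/50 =-0.02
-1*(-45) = 45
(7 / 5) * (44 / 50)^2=1.08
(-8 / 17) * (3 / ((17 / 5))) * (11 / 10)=-132 / 289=-0.46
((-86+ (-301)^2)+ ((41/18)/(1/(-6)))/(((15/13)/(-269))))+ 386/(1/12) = 4424992/45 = 98333.16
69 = 69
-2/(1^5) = -2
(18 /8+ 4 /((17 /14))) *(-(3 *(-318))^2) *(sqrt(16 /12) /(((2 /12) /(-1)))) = 343113732 *sqrt(3) /17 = 34958259.80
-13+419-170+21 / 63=709 / 3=236.33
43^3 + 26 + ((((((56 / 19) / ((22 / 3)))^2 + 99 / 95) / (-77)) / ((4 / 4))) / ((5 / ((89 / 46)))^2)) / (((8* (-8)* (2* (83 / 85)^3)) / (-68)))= 10356918848370320001903 / 130221656699539328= 79533.00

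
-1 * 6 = -6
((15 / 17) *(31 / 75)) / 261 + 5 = 110956 / 22185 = 5.00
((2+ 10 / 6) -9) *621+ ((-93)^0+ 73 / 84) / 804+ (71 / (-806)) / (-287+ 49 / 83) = -3312.00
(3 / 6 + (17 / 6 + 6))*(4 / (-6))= -56 / 9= -6.22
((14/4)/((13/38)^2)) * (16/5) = 80864/845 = 95.70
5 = 5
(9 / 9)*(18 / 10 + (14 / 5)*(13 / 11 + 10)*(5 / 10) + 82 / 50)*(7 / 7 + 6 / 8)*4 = 36757 / 275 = 133.66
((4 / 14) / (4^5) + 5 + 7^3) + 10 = 1283073 / 3584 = 358.00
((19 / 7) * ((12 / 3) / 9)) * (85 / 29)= 6460 / 1827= 3.54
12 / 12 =1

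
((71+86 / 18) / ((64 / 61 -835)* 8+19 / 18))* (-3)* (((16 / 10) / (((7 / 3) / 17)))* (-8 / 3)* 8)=-2172622848 / 256349275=-8.48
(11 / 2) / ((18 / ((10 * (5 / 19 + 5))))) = 2750 / 171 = 16.08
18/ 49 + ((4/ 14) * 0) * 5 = 18/ 49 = 0.37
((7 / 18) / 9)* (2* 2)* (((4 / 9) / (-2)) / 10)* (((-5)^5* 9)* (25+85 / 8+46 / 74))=46939375 / 11988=3915.53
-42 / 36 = -7 / 6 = -1.17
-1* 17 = -17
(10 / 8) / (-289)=-5 / 1156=-0.00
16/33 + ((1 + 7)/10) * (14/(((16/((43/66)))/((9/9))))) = 207/220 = 0.94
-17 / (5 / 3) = -51 / 5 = -10.20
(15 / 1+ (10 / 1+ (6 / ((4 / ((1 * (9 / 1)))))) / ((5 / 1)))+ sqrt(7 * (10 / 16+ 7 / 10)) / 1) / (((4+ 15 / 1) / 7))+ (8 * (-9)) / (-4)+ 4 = 7 * sqrt(3710) / 380+ 6119 / 190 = 33.33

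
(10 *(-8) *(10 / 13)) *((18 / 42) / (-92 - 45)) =2400 / 12467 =0.19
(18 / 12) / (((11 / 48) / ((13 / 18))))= 52 / 11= 4.73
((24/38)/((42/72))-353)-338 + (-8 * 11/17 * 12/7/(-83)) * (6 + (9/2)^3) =-127523233/187663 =-679.53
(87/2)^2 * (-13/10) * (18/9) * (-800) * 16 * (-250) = -15743520000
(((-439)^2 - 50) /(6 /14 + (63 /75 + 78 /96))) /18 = 269739400 /52443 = 5143.48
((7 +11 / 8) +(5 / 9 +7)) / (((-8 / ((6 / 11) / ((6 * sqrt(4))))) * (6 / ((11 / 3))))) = -1147 / 20736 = -0.06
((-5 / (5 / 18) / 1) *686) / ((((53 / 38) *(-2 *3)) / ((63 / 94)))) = 2463426 / 2491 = 988.93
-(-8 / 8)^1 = 1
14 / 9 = 1.56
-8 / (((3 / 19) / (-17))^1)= 2584 / 3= 861.33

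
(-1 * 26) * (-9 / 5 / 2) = 117 / 5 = 23.40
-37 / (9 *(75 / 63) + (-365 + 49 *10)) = -259 / 950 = -0.27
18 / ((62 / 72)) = 648 / 31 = 20.90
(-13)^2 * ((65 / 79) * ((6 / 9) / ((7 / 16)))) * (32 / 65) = 173056 / 1659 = 104.31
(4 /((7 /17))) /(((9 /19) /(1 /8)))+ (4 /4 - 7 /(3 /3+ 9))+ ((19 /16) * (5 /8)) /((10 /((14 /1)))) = 157351 /40320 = 3.90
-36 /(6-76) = 0.51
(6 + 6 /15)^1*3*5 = 96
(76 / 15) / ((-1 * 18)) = -38 / 135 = -0.28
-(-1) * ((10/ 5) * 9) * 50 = 900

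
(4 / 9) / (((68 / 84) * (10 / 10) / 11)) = 308 / 51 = 6.04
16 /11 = 1.45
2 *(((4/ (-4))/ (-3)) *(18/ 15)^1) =4/ 5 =0.80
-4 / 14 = -0.29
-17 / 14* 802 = -6817 / 7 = -973.86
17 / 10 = 1.70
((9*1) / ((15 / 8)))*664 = 15936 / 5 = 3187.20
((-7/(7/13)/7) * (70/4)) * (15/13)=-75/2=-37.50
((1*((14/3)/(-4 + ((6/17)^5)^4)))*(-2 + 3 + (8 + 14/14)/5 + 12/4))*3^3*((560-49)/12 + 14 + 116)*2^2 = -732281022155539674368753263377/5806044865333618446265510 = -126123.90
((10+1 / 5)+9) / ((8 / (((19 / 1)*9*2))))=4104 / 5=820.80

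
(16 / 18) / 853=8 / 7677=0.00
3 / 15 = 1 / 5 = 0.20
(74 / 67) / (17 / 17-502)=-74 / 33567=-0.00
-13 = -13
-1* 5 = -5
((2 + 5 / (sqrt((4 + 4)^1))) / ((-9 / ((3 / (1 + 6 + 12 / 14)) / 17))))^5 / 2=-204188243 / 11113332339760200000 -46202443*sqrt(2) / 3556266348723264000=-0.00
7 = 7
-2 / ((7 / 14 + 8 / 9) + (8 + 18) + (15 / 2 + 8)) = -9 / 193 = -0.05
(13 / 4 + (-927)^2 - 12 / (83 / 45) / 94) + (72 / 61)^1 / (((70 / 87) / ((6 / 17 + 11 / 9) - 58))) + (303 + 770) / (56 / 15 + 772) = 353904766894025099 / 411875986655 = 859250.79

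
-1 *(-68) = 68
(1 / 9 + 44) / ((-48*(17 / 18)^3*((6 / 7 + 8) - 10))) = 75033 / 78608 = 0.95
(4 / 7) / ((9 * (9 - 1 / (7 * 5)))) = 10 / 1413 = 0.01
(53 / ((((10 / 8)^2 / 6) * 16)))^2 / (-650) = -50562 / 203125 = -0.25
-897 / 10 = -89.70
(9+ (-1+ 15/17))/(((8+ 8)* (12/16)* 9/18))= 151/102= 1.48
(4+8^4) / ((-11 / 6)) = -24600 / 11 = -2236.36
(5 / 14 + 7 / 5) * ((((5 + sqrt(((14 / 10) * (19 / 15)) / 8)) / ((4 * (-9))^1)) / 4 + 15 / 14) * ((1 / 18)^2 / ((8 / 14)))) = 8569 / 870912 - 41 * sqrt(798) / 37324800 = 0.01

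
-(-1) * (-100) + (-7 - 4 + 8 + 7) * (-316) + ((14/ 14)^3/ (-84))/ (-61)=-6989135/ 5124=-1364.00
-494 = -494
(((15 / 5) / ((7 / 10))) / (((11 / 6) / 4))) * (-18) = -12960 / 77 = -168.31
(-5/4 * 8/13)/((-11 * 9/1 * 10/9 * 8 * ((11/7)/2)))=7/6292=0.00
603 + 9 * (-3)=576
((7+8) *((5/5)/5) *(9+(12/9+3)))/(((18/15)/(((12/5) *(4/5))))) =64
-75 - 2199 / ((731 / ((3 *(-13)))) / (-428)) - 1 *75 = -36815358 / 731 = -50363.01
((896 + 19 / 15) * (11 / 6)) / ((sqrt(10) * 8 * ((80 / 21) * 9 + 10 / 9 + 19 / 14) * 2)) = 94213 * sqrt(10) / 336800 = 0.88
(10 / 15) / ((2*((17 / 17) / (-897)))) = -299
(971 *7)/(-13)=-6797/13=-522.85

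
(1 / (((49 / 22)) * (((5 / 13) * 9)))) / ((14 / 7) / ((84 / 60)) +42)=143 / 47880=0.00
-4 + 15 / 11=-29 / 11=-2.64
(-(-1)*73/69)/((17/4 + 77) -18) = 292/17457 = 0.02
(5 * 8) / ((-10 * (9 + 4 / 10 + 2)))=-20 / 57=-0.35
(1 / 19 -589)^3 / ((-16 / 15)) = 2627190298125 / 13718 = 191514090.84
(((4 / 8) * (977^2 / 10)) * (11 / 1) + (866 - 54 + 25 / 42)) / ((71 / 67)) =496180.81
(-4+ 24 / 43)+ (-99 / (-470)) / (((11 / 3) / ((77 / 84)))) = -273983 / 80840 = -3.39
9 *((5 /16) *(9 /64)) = 0.40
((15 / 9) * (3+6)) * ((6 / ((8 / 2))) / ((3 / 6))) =45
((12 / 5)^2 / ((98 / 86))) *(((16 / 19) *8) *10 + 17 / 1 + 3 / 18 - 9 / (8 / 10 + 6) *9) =367.09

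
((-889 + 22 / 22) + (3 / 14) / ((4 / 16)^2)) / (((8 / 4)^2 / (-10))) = 15480 / 7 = 2211.43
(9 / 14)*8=36 / 7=5.14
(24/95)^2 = 576/9025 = 0.06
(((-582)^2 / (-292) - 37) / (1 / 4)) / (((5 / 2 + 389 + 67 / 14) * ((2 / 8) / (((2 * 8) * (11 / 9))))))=-861236992 / 911259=-945.11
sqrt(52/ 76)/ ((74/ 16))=8 *sqrt(247)/ 703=0.18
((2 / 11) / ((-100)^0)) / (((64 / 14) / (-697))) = -4879 / 176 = -27.72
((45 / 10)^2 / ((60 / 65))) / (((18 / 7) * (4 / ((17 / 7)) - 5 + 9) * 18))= 1547 / 18432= 0.08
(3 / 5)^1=3 / 5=0.60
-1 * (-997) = 997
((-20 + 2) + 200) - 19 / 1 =163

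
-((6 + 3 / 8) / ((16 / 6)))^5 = -83841135993 / 1073741824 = -78.08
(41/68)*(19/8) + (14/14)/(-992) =6033/4216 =1.43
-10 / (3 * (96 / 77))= -385 / 144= -2.67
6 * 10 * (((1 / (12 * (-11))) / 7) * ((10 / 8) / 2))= -25 / 616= -0.04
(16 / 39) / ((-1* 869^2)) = -16 / 29451279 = -0.00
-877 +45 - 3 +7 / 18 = -15023 / 18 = -834.61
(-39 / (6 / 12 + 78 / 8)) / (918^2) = -13 / 2879307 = -0.00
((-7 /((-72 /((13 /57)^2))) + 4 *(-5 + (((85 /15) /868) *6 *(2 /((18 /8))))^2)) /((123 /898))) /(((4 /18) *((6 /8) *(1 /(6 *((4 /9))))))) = -2335.10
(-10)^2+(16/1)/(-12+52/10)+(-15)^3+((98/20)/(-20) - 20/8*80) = -11823833/3400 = -3477.60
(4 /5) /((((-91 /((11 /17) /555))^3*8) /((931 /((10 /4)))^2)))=-6726874 /230656545520171875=-0.00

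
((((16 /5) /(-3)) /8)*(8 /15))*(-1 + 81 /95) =224 /21375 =0.01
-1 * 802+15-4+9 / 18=-790.50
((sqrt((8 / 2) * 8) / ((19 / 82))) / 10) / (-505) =-164 * sqrt(2) / 47975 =-0.00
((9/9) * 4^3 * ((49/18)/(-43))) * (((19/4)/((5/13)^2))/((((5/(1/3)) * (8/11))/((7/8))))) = -12115103/1161000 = -10.44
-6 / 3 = -2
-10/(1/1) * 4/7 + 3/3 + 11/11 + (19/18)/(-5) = -2473/630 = -3.93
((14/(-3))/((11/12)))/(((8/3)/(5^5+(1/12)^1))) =-262507/44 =-5966.07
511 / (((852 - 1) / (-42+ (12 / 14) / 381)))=-2725528 / 108077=-25.22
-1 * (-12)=12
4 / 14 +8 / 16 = 11 / 14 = 0.79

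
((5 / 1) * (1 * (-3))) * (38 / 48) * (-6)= 285 / 4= 71.25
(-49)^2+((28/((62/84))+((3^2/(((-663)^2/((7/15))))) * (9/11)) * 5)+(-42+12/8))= 2398.44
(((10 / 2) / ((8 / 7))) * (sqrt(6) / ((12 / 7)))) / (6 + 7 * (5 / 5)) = 245 * sqrt(6) / 1248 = 0.48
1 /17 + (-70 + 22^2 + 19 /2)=423.56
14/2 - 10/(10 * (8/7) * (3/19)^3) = -46501/216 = -215.28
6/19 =0.32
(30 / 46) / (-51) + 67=26192 / 391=66.99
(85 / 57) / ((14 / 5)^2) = 2125 / 11172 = 0.19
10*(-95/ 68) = -475/ 34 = -13.97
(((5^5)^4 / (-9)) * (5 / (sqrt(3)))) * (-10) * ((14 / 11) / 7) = 55616578110745.53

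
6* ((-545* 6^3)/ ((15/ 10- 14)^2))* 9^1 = -5085504/ 125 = -40684.03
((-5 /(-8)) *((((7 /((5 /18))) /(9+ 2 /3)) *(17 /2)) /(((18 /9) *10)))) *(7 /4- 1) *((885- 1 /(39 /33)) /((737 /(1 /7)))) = 7913619 /88911680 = 0.09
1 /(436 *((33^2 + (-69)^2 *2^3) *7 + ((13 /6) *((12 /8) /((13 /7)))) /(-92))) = 92 /11000274005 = 0.00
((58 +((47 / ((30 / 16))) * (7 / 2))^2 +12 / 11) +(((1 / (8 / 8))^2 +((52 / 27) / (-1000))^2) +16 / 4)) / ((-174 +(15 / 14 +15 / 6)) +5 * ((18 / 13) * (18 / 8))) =-353974603196669 / 7062483656250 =-50.12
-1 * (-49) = 49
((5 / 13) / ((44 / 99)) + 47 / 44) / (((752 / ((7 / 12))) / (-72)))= -11613 / 107536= -0.11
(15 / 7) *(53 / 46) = 795 / 322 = 2.47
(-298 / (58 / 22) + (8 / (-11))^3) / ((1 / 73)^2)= -23329647914 / 38599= -604410.68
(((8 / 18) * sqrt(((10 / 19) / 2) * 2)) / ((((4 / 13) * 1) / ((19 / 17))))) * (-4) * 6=-104 * sqrt(190) / 51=-28.11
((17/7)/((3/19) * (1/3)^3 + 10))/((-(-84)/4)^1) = 969/83839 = 0.01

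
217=217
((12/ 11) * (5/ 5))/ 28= 3/ 77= 0.04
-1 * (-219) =219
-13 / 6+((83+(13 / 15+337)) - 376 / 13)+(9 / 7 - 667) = -251103 / 910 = -275.94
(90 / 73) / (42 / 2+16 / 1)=90 / 2701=0.03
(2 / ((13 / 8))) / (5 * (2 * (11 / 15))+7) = 48 / 559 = 0.09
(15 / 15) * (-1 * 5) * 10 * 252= -12600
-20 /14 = -10 /7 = -1.43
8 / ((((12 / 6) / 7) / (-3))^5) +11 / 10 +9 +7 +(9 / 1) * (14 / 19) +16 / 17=-6595663729 / 6460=-1021000.58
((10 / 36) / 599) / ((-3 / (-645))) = 1075 / 10782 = 0.10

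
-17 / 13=-1.31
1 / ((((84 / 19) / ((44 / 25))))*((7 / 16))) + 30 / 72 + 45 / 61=1851061 / 896700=2.06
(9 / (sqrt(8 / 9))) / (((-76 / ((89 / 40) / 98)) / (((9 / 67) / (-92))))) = 21627*sqrt(2) / 7345515520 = 0.00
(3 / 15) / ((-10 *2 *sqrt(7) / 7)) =-0.03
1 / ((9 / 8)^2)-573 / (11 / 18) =-834730 / 891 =-936.85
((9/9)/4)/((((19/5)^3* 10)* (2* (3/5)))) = 125/329232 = 0.00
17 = 17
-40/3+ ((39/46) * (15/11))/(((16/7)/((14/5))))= -11.92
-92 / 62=-46 / 31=-1.48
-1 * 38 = -38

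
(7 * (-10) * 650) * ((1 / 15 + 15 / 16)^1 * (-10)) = 2741375 / 6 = 456895.83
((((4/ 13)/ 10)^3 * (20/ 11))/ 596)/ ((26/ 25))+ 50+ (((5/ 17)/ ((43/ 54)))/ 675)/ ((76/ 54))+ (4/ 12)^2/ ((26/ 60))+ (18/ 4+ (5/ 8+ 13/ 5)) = 4523725810793249/ 78019755819720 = 57.98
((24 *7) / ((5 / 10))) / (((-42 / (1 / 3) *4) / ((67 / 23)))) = -1.94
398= 398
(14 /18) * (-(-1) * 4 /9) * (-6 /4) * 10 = -140 /27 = -5.19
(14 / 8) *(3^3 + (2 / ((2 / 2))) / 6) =287 / 6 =47.83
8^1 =8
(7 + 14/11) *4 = 364/11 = 33.09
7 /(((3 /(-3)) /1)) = -7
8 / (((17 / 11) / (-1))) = -88 / 17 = -5.18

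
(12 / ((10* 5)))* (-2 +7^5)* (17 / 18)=57137 / 15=3809.13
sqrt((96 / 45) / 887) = 4*sqrt(26610) / 13305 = 0.05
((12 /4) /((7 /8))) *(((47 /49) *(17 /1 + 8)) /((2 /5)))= 70500 /343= 205.54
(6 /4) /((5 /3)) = 9 /10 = 0.90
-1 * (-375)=375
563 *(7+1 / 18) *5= 357505 / 18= 19861.39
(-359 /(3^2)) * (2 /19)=-718 /171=-4.20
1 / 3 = 0.33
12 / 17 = 0.71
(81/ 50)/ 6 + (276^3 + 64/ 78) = 81995850653/ 3900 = 21024577.09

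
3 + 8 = 11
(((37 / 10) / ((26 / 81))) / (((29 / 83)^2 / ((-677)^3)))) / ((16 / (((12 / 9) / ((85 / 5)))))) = -2135441502555363 / 14868880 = -143618181.23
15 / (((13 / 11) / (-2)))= -330 / 13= -25.38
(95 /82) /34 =0.03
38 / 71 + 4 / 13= 778 / 923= 0.84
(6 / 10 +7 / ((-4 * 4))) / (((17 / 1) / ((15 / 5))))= 39 / 1360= 0.03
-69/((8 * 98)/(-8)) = 69/98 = 0.70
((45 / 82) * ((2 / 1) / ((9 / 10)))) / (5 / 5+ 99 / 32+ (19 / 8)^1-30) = -1600 / 30873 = -0.05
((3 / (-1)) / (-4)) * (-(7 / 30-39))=1163 / 40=29.08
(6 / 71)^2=36 / 5041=0.01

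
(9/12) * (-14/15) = -7/10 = -0.70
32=32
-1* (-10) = 10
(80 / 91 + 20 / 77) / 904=285 / 226226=0.00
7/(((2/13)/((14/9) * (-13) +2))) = -7462/9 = -829.11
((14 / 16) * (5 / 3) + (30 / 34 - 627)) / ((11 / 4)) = -254861 / 1122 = -227.15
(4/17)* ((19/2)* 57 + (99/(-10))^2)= 63951/425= 150.47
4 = 4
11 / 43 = 0.26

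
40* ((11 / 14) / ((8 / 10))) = 39.29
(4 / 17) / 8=1 / 34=0.03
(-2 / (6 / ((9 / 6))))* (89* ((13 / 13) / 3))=-89 / 6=-14.83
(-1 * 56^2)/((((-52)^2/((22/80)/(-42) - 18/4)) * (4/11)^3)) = 70539007/648960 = 108.70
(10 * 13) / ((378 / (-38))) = -2470 / 189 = -13.07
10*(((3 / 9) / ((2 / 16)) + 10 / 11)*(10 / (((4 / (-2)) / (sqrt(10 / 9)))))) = -5900*sqrt(10) / 99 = -188.46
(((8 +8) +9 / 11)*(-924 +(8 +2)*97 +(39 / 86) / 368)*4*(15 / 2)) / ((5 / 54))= 21815867295 / 87032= 250664.90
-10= -10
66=66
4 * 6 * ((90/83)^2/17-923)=-2594092776/117113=-22150.34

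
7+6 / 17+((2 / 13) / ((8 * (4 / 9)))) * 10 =13765 / 1768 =7.79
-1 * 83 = -83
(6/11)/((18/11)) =1/3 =0.33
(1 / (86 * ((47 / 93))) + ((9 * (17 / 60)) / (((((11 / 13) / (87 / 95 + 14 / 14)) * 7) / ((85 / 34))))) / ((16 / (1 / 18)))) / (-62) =-24465853 / 50281186560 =-0.00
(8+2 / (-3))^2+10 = 574 / 9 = 63.78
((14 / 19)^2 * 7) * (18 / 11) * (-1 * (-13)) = 321048 / 3971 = 80.85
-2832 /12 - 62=-298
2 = 2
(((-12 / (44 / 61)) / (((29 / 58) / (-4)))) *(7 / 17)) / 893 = 10248 / 166991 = 0.06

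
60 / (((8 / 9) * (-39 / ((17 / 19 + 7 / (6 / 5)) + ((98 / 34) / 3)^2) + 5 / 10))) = -14.68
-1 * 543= -543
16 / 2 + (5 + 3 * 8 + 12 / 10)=191 / 5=38.20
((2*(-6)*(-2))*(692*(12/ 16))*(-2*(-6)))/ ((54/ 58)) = 160544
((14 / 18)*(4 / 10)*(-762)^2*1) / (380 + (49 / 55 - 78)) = 9935464 / 16659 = 596.40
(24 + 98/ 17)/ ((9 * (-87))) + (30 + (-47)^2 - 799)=19167334/ 13311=1439.96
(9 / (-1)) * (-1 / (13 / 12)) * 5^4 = 67500 / 13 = 5192.31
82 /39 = 2.10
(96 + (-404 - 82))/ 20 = -19.50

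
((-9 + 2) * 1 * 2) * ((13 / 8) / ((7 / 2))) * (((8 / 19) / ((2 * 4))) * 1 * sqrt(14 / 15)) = -13 * sqrt(210) / 570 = -0.33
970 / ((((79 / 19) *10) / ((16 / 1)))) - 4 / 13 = 383028 / 1027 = 372.96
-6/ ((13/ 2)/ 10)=-120/ 13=-9.23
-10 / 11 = -0.91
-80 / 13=-6.15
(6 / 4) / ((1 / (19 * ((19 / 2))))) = 1083 / 4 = 270.75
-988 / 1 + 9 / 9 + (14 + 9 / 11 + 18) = -10496 / 11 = -954.18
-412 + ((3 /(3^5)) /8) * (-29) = -267005 /648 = -412.04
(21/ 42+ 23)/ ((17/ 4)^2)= 376/ 289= 1.30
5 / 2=2.50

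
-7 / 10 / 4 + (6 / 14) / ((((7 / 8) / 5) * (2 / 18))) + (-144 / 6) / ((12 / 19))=-31623 / 1960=-16.13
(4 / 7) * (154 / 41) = 88 / 41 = 2.15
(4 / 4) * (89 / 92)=89 / 92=0.97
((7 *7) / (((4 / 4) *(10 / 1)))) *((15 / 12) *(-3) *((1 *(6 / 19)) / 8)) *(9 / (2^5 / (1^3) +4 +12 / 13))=-17199 / 97280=-0.18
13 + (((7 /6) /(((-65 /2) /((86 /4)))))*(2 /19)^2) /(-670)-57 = -44.00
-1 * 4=-4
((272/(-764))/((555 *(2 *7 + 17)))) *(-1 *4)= 272/3286155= 0.00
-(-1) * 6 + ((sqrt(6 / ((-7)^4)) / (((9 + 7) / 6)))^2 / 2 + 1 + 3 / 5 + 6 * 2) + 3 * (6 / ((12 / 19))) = 36956327 / 768320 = 48.10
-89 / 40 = -2.22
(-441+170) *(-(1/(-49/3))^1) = -813/49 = -16.59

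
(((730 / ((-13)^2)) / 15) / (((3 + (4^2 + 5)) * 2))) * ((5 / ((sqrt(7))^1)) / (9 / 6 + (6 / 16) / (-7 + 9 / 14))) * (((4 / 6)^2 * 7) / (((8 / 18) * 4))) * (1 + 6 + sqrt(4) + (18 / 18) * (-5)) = 32485 * sqrt(7) / 1560546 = 0.06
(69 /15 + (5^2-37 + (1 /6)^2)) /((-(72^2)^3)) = 1327 /25076532510720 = 0.00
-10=-10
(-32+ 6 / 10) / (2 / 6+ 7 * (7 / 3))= -471 / 250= -1.88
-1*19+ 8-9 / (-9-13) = -233 / 22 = -10.59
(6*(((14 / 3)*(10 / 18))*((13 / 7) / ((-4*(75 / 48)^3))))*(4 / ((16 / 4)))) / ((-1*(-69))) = -53248 / 1940625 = -0.03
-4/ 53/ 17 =-4/ 901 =-0.00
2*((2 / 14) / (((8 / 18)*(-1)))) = -9 / 14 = -0.64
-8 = -8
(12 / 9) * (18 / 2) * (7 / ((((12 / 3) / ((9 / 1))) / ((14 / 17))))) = 2646 / 17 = 155.65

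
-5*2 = -10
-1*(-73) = 73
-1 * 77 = -77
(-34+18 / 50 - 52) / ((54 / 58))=-62089 / 675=-91.98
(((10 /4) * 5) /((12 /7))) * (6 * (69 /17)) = 12075 /68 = 177.57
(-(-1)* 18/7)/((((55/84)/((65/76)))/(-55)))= -3510/19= -184.74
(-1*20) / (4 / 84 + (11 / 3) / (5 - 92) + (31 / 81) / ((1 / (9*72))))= -18270 / 226553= -0.08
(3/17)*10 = 30/17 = 1.76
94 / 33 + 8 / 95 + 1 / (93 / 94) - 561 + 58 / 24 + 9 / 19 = -215426569 / 388740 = -554.17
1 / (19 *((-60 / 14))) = -7 / 570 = -0.01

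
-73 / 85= -0.86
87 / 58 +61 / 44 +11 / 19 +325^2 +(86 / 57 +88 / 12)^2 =1679044399 / 15884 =105706.65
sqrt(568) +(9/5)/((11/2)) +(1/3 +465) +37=2*sqrt(142) +82939/165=526.49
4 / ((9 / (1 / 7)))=4 / 63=0.06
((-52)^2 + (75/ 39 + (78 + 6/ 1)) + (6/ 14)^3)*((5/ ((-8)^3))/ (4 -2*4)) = 6.81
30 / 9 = 10 / 3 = 3.33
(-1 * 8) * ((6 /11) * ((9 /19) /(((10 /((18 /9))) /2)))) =-864 /1045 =-0.83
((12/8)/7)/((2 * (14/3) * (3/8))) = 0.06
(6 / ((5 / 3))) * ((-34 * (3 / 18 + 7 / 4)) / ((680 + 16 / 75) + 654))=-17595 / 100066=-0.18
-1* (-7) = 7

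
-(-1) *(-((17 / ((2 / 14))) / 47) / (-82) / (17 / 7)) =49 / 3854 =0.01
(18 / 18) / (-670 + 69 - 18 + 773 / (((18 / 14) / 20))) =0.00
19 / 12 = 1.58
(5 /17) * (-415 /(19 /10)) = -20750 /323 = -64.24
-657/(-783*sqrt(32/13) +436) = 930969/4286900 +514431*sqrt(26)/4286900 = 0.83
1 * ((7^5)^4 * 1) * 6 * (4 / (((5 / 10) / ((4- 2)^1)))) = 7660057564570752096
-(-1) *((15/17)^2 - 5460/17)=-92595/289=-320.40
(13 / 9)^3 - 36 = -24047 / 729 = -32.99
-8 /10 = -0.80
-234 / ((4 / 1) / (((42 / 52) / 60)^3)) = -3087 / 21632000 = -0.00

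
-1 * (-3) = 3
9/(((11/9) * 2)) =81/22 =3.68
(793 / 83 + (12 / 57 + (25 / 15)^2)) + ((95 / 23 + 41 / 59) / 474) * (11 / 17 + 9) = 326965681432 / 25866047043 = 12.64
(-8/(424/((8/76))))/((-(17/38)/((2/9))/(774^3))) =412164288/901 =457452.04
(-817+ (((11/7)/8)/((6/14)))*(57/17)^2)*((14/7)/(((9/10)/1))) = -9384955/5202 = -1804.11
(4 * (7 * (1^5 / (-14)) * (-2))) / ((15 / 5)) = 1.33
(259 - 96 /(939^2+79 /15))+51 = 2050012850 /6612947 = 310.00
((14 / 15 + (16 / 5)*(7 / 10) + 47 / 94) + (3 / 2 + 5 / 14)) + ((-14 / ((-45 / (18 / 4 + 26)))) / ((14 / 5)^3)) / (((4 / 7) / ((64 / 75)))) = 58363 / 9450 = 6.18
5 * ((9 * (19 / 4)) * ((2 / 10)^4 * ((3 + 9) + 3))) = 513 / 100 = 5.13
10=10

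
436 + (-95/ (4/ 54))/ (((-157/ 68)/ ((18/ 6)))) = 330082/ 157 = 2102.43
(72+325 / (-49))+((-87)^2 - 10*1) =373594 / 49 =7624.37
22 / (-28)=-11 / 14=-0.79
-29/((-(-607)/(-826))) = 23954/607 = 39.46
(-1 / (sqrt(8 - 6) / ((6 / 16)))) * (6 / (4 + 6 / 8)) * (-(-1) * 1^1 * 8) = -36 * sqrt(2) / 19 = -2.68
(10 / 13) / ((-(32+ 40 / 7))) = -35 / 1716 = -0.02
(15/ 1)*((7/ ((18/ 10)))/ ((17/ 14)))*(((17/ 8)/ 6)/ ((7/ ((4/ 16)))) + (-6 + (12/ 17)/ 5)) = -23375345/ 83232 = -280.85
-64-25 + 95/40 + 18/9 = -677/8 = -84.62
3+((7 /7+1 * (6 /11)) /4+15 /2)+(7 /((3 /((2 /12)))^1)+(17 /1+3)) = 12385 /396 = 31.28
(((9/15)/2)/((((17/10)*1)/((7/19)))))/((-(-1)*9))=7/969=0.01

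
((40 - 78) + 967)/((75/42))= 13006/25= 520.24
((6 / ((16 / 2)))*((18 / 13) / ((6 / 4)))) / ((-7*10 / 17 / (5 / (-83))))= 153 / 15106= 0.01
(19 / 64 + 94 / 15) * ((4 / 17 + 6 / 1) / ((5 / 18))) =1001859 / 6800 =147.33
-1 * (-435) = 435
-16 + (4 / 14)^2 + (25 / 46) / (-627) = -22497985 / 1413258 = -15.92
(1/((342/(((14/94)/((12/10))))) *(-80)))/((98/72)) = -1/300048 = -0.00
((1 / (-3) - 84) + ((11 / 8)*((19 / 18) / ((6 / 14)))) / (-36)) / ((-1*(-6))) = -1313015 / 93312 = -14.07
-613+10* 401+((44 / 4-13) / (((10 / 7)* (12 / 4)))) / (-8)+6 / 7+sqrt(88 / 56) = sqrt(77) / 7+2854249 / 840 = 3399.17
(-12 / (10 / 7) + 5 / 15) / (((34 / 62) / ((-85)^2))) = -106278.33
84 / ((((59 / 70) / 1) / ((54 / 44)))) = 79380 / 649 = 122.31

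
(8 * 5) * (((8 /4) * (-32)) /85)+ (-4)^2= -240 /17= -14.12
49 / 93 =0.53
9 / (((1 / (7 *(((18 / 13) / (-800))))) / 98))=-27783 / 2600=-10.69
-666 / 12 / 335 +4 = 3.83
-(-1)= 1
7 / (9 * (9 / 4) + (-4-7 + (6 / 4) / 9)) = 84 / 113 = 0.74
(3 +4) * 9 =63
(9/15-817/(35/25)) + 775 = 6721/35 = 192.03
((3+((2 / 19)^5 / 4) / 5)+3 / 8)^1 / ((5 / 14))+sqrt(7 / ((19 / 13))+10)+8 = sqrt(5339) / 19+4320793203 / 247609900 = 21.30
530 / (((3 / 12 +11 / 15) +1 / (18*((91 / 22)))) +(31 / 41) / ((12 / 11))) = 44492175 / 141859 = 313.64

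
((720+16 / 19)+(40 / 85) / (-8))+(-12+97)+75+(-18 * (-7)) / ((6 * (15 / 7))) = 1438292 / 1615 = 890.58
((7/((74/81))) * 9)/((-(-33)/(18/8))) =15309/3256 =4.70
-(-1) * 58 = 58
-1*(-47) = 47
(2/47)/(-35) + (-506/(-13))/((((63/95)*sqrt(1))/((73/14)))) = 412318787/1347255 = 306.04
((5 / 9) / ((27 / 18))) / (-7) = -10 / 189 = -0.05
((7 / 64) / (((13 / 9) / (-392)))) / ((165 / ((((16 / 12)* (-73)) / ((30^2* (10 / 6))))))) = 25039 / 2145000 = 0.01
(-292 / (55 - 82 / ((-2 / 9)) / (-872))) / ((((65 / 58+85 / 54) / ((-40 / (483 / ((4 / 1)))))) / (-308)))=-46785632256 / 230959123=-202.57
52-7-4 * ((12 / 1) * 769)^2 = -340623891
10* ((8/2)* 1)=40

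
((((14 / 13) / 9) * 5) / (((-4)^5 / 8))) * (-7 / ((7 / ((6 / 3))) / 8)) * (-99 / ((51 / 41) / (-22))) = 173635 / 1326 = 130.95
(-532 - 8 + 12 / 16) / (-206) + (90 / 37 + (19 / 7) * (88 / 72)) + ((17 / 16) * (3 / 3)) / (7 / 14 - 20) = 8.31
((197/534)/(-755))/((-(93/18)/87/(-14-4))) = -308502/2083045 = -0.15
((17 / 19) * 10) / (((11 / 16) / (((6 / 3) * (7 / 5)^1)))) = 7616 / 209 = 36.44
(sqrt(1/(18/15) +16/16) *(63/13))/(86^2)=0.00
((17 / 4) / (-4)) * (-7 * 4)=119 / 4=29.75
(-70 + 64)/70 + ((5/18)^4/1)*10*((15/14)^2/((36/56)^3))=12763333/74401740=0.17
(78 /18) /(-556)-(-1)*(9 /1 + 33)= 70043 /1668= 41.99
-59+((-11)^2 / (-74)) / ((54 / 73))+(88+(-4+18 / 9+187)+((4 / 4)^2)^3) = 850307 / 3996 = 212.79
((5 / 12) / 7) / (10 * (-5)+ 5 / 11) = -11 / 9156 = -0.00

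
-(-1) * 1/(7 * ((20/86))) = 43/70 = 0.61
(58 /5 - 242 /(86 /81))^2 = 2163273121 /46225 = 46798.77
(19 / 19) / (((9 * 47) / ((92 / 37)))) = 92 / 15651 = 0.01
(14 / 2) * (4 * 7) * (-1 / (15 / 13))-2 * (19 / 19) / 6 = -170.20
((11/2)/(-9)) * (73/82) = -803/1476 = -0.54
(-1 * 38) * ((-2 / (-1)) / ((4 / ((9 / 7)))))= -171 / 7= -24.43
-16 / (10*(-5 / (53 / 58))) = 212 / 725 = 0.29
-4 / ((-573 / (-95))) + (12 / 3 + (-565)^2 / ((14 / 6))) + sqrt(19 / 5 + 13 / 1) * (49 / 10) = 49 * sqrt(105) / 25 + 548761159 / 4011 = 136834.14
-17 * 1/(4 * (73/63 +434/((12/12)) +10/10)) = -1071/109912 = -0.01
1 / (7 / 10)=10 / 7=1.43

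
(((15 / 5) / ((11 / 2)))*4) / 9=8 / 33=0.24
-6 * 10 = -60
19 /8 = 2.38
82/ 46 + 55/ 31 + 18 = 15370/ 713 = 21.56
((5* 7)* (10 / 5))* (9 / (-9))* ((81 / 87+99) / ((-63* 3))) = 3220 / 87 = 37.01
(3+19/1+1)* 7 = 161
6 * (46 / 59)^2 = 12696 / 3481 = 3.65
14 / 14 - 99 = -98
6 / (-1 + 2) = 6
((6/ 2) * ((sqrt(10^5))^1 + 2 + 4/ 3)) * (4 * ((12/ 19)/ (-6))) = -2400 * sqrt(10)/ 19 - 80/ 19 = -403.66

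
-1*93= -93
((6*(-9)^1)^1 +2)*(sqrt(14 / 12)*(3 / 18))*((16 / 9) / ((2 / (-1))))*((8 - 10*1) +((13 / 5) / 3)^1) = -1768*sqrt(42) / 1215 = -9.43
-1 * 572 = -572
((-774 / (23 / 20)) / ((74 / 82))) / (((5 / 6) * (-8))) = 95202 / 851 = 111.87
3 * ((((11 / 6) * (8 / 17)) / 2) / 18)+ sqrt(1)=164 / 153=1.07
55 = 55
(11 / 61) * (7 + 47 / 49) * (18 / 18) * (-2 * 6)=-51480 / 2989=-17.22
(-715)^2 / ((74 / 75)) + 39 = 38344761 / 74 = 518172.45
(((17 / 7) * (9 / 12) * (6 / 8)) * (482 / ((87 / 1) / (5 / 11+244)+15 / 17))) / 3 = 187286161 / 1056608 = 177.25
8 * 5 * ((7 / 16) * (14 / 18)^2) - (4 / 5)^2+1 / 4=82591 / 8100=10.20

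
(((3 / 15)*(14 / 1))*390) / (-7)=-156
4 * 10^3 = 4000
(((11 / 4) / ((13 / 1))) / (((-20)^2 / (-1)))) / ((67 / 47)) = -517 / 1393600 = -0.00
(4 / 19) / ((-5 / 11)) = -44 / 95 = -0.46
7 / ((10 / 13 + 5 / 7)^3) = 5274997 / 2460375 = 2.14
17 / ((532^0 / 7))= 119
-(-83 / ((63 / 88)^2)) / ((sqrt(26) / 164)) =52705664 * sqrt(26) / 51597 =5208.58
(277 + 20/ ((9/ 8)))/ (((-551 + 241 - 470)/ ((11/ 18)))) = -29183/ 126360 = -0.23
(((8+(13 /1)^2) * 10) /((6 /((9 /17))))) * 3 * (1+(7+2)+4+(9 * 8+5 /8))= 40586.36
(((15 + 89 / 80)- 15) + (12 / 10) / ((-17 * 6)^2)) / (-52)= -77171 / 3606720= -0.02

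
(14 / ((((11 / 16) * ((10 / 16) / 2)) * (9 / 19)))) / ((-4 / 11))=-17024 / 45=-378.31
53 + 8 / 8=54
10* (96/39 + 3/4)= 32.12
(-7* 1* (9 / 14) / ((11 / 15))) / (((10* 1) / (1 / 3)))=-9 / 44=-0.20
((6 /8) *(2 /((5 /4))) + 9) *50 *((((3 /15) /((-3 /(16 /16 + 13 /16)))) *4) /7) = -493 /14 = -35.21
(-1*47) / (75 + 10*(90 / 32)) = -376 / 825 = -0.46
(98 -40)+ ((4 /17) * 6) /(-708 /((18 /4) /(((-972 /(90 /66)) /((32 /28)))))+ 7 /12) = 5805335758 /100091971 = 58.00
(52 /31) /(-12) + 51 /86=3625 /7998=0.45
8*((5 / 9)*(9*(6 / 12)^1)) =20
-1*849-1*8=-857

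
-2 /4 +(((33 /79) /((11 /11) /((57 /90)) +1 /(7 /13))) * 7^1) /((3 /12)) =209681 /72206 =2.90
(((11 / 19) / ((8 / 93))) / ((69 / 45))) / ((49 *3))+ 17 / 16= 374251 / 342608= 1.09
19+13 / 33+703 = 722.39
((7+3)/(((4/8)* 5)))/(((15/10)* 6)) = 4/9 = 0.44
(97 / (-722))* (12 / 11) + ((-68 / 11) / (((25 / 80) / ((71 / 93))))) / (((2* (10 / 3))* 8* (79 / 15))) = -9740952 / 48624895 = -0.20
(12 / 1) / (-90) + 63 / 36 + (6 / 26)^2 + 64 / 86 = 1052599 / 436020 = 2.41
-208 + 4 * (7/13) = -2676/13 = -205.85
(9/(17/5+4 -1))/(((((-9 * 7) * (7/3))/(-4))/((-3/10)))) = -9/784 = -0.01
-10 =-10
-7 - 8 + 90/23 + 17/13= -2924/299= -9.78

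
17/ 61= 0.28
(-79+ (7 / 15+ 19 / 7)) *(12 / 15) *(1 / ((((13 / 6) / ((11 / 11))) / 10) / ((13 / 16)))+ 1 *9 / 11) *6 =-3200322 / 1925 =-1662.50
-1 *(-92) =92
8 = 8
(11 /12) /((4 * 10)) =11 /480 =0.02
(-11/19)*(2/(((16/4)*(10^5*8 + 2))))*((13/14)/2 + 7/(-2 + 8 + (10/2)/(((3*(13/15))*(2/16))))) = -33891/118317095792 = -0.00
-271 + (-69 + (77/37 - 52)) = -14427/37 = -389.92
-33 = -33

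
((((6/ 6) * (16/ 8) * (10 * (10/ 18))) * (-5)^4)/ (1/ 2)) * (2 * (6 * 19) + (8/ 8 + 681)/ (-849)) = 24111250000/ 7641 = 3155509.75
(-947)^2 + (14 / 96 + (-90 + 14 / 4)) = 896722.65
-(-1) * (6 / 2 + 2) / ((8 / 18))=45 / 4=11.25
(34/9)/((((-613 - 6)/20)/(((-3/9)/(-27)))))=-0.00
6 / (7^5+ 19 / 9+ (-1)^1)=54 / 151273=0.00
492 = 492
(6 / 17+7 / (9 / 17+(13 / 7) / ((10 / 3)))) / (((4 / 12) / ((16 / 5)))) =2389888 / 36635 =65.24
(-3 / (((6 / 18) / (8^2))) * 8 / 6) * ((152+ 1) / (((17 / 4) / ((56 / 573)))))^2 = -346816512 / 36481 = -9506.77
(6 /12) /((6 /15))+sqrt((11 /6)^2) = 37 /12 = 3.08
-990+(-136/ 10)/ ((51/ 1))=-14854/ 15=-990.27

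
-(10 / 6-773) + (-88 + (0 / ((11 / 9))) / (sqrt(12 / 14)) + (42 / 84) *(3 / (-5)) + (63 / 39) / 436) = 58071809 / 85020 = 683.04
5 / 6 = 0.83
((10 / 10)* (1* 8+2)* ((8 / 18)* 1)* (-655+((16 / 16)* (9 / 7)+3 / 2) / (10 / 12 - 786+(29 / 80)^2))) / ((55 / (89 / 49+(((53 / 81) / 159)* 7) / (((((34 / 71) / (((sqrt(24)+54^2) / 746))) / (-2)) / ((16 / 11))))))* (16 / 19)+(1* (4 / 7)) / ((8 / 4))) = -4240944975155320261162896747628700 / 60005989141229846307481805772963+193891099484939247146687500800* sqrt(6) / 6667332126803316256386867308107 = -70.60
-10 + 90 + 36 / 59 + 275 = 20981 / 59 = 355.61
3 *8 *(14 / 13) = 336 / 13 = 25.85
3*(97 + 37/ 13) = 3894/ 13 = 299.54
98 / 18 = 49 / 9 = 5.44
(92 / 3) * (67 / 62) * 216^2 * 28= 1342075392 / 31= 43292754.58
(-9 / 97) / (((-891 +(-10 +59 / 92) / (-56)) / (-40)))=-88320 / 21199447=-0.00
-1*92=-92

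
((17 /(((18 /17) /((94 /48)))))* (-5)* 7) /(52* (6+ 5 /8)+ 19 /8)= -95081 /29970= -3.17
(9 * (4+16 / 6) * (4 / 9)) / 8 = 10 / 3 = 3.33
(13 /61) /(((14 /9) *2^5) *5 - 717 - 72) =-117 /296521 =-0.00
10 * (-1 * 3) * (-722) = 21660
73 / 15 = 4.87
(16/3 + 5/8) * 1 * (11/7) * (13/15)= 20449/2520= 8.11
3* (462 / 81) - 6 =100 / 9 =11.11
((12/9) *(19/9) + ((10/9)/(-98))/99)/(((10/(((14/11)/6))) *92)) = 122887/189355320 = 0.00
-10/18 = -5/9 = -0.56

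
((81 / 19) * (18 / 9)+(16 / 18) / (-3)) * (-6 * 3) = -8444 / 57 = -148.14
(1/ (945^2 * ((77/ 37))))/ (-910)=-37/ 62574261750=-0.00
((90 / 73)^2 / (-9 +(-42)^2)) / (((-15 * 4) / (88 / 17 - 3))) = -0.00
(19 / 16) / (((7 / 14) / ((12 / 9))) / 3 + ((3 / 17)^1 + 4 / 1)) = 323 / 1170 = 0.28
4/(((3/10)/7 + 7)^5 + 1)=6722800000/29124579185693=0.00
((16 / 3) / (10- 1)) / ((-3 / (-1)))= 16 / 81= 0.20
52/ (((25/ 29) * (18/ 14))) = 10556/ 225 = 46.92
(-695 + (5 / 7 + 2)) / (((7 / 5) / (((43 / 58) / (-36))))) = 520945 / 51156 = 10.18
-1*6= -6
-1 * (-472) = 472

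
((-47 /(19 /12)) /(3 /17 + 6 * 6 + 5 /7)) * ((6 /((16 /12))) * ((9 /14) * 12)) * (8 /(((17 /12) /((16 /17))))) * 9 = -947303424 /708985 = -1336.14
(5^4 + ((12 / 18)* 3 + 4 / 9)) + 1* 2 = 5665 / 9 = 629.44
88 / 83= 1.06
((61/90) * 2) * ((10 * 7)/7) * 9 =122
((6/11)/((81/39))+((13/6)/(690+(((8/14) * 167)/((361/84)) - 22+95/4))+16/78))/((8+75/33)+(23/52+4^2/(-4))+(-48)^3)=-2498636384/586913236097697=-0.00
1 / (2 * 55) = 1 / 110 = 0.01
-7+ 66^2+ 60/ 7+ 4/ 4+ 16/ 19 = 579802/ 133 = 4359.41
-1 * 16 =-16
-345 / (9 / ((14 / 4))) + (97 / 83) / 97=-134.15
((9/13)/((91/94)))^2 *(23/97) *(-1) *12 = -197537616/135750433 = -1.46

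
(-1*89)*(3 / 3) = -89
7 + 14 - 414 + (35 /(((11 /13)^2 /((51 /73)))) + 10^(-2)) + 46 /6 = -930568801 /2649900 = -351.17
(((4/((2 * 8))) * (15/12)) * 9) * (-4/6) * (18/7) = -135/28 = -4.82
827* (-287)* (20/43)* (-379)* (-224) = -9372084048.37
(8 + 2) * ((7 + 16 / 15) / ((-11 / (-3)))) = 22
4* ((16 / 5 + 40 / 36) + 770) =3097.24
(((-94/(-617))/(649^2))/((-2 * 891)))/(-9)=47/2083985875323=0.00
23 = 23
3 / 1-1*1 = 2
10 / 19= 0.53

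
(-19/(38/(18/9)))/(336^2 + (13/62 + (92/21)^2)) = -27342/3087332933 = -0.00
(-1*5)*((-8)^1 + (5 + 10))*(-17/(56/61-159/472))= 17131240/16733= 1023.80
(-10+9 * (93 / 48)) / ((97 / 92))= 2737 / 388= 7.05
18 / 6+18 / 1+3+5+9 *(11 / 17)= 592 / 17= 34.82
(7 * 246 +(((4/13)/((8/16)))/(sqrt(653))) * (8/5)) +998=64 * sqrt(653)/42445 +2720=2720.04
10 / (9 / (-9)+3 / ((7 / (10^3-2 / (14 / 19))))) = 245 / 10447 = 0.02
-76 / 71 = -1.07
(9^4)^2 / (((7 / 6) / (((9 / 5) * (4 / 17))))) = 9298091736 / 595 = 15627044.93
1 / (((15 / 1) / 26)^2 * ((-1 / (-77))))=52052 / 225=231.34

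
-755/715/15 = -151/2145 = -0.07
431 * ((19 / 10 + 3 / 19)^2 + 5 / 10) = 73671261 / 36100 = 2040.76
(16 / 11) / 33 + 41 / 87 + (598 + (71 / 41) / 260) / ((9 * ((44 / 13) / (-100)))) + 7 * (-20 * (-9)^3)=172810888765 / 1726428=100097.36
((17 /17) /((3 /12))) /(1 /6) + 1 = 25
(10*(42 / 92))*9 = 945 / 23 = 41.09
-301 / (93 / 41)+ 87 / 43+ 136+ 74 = 317218 / 3999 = 79.32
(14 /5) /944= 7 /2360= 0.00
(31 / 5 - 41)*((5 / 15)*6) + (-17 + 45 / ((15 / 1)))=-83.60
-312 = -312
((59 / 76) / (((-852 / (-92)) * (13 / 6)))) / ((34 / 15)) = 20355 / 1192516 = 0.02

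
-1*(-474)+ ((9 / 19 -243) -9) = 4227 / 19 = 222.47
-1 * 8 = -8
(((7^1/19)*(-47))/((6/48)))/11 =-2632/209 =-12.59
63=63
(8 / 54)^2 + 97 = 70729 / 729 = 97.02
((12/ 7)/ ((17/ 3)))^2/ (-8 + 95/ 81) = -104976/ 7831033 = -0.01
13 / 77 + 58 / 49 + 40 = 22289 / 539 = 41.35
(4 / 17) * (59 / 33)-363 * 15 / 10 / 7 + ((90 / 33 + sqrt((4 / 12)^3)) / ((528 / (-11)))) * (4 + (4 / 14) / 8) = -9750815 / 125664-113 * sqrt(3) / 12096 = -77.61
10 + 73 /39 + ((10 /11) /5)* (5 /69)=11.88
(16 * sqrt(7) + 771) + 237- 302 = 748.33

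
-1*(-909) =909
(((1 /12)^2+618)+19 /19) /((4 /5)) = 445685 /576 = 773.76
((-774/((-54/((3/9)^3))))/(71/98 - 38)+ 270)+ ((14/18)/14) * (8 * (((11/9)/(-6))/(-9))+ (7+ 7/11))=23764574656/87880221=270.42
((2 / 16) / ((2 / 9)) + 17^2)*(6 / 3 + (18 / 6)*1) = 23165 / 16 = 1447.81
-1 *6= -6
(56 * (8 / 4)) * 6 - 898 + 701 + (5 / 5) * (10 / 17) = 8085 / 17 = 475.59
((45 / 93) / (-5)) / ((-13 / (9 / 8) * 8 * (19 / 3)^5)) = 6561 / 63863545408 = 0.00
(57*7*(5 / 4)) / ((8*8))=1995 / 256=7.79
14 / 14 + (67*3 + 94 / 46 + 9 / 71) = 333410 / 1633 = 204.17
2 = 2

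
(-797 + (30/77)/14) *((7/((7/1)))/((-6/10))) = 1328.29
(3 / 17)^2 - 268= -77443 / 289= -267.97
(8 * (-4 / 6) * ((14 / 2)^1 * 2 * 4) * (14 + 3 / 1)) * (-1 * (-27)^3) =-99937152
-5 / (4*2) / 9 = -5 / 72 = -0.07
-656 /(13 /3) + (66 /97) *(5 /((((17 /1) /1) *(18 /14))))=-9725686 /64311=-151.23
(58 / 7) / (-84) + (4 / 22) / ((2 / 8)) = 0.63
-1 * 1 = -1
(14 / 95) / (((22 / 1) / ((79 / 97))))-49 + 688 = 64772788 / 101365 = 639.01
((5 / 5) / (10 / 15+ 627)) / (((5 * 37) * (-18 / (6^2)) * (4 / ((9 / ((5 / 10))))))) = -27 / 348355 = -0.00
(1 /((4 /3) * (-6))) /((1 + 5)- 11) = 1 /40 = 0.02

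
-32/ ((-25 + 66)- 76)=32/ 35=0.91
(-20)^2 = 400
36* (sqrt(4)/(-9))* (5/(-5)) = 8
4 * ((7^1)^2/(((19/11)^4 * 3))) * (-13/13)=-2869636/390963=-7.34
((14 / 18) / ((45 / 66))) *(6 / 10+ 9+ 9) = 4774 / 225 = 21.22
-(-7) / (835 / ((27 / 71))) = 189 / 59285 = 0.00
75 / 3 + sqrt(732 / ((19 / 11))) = 2 * sqrt(38247) / 19 + 25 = 45.59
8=8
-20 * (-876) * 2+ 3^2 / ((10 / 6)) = 175227 / 5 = 35045.40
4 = 4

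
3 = 3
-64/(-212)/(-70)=-8/1855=-0.00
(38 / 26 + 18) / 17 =253 / 221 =1.14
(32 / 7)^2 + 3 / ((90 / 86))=17467 / 735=23.76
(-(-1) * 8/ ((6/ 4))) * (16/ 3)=256/ 9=28.44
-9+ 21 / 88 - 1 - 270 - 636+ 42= -76891 / 88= -873.76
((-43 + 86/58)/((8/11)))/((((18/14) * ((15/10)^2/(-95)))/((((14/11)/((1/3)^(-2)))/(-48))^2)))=9808085/602772192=0.02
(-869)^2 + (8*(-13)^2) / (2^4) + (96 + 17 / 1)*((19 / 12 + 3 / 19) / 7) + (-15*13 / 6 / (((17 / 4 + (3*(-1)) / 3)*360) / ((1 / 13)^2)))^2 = 3718213823043385 / 4923002448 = 755273.61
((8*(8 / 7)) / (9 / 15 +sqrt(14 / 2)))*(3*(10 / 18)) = -800 / 581 +4000*sqrt(7) / 1743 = 4.69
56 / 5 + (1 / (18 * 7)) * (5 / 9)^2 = 571661 / 51030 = 11.20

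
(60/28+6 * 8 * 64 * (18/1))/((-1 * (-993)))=129029/2317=55.69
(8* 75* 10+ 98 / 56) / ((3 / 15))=120035 / 4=30008.75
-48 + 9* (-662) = -6006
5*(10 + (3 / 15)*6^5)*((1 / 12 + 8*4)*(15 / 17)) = 7532525 / 34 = 221544.85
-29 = -29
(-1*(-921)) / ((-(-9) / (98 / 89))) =30086 / 267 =112.68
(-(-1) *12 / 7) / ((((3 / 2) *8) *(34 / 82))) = 41 / 119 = 0.34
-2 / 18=-1 / 9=-0.11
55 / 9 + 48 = 54.11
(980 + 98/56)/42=187/8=23.38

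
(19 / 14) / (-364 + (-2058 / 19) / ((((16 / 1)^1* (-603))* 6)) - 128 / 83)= -144541512 / 38931603277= -0.00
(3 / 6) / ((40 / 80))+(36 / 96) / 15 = 41 / 40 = 1.02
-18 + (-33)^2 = 1071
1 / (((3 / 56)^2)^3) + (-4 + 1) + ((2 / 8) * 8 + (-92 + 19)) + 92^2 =30847095766 / 729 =42314260.31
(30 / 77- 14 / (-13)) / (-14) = -734 / 7007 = -0.10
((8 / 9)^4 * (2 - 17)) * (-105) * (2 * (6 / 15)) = 573440 / 729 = 786.61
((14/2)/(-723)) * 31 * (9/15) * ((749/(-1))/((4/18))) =1462797/2410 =606.97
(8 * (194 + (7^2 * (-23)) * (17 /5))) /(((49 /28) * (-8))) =72756 /35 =2078.74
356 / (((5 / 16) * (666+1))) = 5696 / 3335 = 1.71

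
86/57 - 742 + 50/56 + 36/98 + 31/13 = -107016625/145236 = -736.85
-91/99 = -0.92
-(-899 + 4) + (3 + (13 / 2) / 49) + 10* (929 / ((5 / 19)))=3547613 / 98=36200.13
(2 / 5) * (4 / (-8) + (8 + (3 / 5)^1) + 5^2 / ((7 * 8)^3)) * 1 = 7112573 / 2195200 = 3.24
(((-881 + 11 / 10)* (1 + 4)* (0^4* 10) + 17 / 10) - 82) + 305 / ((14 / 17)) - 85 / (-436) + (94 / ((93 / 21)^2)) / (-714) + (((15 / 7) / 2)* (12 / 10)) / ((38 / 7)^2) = 19594126464173 / 67498684365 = 290.29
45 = 45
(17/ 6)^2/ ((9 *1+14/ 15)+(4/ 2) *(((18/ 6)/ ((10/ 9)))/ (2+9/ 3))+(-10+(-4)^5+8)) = -7225/ 913488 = -0.01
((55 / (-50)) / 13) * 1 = -0.08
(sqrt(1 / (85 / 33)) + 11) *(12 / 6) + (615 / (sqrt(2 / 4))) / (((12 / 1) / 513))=2 *sqrt(2805) / 85 + 22 + 105165 *sqrt(2) / 4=37204.69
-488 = -488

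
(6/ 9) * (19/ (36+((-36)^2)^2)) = 19/ 2519478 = 0.00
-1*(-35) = 35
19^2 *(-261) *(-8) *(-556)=-419095008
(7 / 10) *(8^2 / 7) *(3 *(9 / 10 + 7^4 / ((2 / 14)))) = 8067792 / 25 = 322711.68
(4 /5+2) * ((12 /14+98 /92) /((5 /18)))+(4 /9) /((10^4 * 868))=8704130423 /449190000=19.38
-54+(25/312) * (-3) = -5641/104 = -54.24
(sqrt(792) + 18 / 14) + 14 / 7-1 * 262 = -1811 / 7 + 6 * sqrt(22) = -230.57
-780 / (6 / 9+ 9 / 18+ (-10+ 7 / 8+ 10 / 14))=131040 / 1217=107.67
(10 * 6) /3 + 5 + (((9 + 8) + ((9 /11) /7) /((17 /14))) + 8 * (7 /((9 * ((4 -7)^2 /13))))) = 773768 /15147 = 51.08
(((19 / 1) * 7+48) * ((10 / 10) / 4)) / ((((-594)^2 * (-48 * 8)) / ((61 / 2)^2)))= -673501 / 2167824384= -0.00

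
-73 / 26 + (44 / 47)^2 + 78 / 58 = -976783 / 1665586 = -0.59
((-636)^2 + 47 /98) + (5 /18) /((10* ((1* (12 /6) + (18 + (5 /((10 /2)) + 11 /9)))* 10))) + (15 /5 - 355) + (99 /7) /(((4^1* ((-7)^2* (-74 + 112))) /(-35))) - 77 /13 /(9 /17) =352168158589927 /871416000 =404133.23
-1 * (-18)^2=-324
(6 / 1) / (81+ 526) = 6 / 607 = 0.01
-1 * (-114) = 114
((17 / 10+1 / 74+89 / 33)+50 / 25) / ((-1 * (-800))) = 1223 / 152625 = 0.01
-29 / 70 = -0.41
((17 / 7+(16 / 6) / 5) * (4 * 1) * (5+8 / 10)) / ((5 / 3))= 36076 / 875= 41.23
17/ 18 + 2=53/ 18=2.94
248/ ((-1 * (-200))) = 31/ 25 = 1.24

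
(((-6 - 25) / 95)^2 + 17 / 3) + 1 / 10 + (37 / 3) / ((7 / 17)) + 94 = 49210367 / 379050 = 129.83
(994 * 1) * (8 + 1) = 8946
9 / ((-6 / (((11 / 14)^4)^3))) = -9415285130163 / 113387824750592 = -0.08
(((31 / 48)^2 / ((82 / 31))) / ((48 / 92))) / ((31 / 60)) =110515 / 188928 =0.58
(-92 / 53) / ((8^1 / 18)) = -3.91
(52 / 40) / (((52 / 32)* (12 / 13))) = 13 / 15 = 0.87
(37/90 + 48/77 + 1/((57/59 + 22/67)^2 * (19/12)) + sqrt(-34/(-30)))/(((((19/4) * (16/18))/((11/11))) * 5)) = 3 * sqrt(255)/950 + 695140286117/10397542901900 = 0.12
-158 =-158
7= 7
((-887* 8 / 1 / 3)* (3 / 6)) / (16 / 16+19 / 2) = -7096 / 63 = -112.63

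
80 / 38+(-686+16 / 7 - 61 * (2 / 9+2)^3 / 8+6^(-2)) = -296788291 / 387828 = -765.26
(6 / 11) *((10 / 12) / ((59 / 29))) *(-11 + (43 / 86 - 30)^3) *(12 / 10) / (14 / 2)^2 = -140.53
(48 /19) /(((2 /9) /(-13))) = -2808 /19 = -147.79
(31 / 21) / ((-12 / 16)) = -124 / 63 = -1.97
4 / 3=1.33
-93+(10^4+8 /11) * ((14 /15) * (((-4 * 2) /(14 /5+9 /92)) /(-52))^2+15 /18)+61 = 82530521600684 /9909709953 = 8328.25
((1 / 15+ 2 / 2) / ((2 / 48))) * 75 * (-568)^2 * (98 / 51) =20234977280 / 17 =1190292781.18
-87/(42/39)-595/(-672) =-53693/672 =-79.90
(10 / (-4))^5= -3125 / 32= -97.66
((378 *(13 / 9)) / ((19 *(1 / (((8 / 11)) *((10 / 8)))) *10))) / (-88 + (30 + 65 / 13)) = -546 / 11077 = -0.05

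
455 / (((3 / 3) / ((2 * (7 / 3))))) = 6370 / 3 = 2123.33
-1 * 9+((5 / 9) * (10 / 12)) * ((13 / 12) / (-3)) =-17821 / 1944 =-9.17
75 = 75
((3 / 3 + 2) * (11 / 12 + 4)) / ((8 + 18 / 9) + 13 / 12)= 177 / 133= 1.33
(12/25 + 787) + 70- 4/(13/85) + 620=471681/325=1451.33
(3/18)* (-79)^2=6241/6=1040.17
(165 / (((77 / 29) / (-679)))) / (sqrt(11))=-42195 * sqrt(11) / 11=-12722.27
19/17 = 1.12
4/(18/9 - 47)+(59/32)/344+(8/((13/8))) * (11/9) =12736753/2146560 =5.93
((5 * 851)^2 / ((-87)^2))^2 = 327791930250625 / 57289761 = 5721649.46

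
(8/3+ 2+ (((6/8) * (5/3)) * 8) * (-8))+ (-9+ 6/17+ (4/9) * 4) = -12577/153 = -82.20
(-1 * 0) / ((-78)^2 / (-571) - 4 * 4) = 0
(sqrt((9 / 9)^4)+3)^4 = 256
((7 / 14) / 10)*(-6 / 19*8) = -0.13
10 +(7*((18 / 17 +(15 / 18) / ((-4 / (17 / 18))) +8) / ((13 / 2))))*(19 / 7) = 1713937 / 47736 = 35.90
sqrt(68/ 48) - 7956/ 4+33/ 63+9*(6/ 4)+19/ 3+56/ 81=-2231657/ 1134+sqrt(51)/ 6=-1966.76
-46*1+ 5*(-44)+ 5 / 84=-22339 / 84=-265.94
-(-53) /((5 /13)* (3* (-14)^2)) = 689 /2940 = 0.23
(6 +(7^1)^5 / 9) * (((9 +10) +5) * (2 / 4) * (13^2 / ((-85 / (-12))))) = 45592144 / 85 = 536378.16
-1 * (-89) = 89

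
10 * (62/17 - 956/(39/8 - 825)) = 5367980/111537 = 48.13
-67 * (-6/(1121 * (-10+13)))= 134/1121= 0.12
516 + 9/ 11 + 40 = 6125/ 11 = 556.82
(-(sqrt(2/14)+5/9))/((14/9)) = -5/14- 9*sqrt(7)/98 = -0.60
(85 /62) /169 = 85 /10478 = 0.01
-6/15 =-0.40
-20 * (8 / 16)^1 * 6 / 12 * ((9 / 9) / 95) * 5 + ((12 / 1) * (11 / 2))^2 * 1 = 82759 / 19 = 4355.74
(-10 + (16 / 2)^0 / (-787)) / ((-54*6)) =7871 / 254988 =0.03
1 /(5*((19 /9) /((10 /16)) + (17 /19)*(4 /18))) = 171 /3058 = 0.06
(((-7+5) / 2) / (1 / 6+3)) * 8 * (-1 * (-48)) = -121.26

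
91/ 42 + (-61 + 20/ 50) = -1753/ 30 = -58.43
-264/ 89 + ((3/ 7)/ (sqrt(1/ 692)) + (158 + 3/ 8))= 6 * sqrt(173)/ 7 + 110651/ 712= 166.68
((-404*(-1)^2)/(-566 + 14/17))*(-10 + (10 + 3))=5151/2402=2.14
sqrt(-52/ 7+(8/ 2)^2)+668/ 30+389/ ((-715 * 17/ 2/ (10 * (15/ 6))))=23.59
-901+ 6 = -895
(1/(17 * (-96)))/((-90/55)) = 11/29376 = 0.00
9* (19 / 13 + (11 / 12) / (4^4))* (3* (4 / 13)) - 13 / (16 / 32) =-598265 / 43264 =-13.83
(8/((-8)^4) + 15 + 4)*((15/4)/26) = 145935/53248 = 2.74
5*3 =15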